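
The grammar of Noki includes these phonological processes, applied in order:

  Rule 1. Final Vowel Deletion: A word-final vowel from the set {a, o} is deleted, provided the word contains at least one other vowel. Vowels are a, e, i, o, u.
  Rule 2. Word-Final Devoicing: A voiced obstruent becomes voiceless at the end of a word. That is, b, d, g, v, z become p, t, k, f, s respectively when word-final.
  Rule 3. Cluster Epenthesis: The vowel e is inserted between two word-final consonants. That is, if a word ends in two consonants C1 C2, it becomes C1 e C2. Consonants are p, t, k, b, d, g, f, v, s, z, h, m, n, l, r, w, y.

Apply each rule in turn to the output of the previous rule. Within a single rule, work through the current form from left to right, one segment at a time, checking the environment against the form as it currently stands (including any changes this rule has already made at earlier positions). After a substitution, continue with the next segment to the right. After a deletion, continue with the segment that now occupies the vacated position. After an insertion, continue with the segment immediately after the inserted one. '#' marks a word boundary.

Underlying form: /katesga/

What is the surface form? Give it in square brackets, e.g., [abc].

Rule 1 Final Vowel Deletion: [katesga] → [katesg]
Rule 2 Word-Final Devoicing: [katesg] → [katesk]
Rule 3 Cluster Epenthesis: [katesk] → [katesek]

[katesek]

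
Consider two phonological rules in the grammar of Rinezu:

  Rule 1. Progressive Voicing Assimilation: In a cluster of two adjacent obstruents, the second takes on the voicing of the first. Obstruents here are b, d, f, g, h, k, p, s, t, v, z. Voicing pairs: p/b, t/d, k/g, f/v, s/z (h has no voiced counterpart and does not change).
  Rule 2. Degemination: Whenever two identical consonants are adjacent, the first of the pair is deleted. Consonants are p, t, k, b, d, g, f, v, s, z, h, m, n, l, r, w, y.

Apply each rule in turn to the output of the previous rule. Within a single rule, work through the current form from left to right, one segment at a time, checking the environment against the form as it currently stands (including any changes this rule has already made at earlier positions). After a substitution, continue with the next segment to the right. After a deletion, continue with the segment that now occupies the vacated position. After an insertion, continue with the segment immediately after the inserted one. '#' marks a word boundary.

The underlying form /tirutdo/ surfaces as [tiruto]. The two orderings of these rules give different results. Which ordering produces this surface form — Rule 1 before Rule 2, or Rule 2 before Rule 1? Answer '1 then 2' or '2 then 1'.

1 then 2

Order 1 then 2:
  1 Progressive Voicing Assimilation: [tirutdo] → [tirutto]
  2 Degemination: [tirutto] → [tiruto]
  result: [tiruto]
Order 2 then 1:
  2 Degemination: no change — [tirutdo]
  1 Progressive Voicing Assimilation: [tirutdo] → [tirutto]
  result: [tirutto]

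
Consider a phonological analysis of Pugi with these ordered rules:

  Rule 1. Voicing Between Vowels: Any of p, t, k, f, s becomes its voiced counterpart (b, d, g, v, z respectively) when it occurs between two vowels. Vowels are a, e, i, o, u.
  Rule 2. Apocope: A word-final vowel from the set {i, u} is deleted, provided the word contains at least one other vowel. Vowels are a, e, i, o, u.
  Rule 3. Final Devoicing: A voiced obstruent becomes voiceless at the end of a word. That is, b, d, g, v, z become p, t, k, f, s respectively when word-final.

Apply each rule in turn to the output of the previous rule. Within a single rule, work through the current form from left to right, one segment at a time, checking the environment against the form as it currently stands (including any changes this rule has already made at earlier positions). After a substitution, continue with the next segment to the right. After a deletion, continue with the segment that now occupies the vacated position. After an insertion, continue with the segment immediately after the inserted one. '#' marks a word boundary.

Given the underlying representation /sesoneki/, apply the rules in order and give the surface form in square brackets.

[sezonek]

Rule 1 Voicing Between Vowels: [sesoneki] → [sezonegi]
Rule 2 Apocope: [sezonegi] → [sezoneg]
Rule 3 Final Devoicing: [sezoneg] → [sezonek]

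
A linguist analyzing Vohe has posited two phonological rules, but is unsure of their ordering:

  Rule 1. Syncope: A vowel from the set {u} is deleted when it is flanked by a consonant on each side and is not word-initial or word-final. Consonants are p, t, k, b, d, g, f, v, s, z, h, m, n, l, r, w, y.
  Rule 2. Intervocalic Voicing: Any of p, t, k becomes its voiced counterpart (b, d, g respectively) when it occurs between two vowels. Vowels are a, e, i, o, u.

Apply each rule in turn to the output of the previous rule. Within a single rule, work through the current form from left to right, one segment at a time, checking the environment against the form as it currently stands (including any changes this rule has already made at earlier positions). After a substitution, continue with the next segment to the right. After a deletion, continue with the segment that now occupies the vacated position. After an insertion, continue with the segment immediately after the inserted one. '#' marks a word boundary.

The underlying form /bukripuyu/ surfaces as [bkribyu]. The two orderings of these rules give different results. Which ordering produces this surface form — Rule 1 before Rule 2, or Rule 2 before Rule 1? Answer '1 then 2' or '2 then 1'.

Order 1 then 2:
  1 Syncope: [bukripuyu] → [bkripyu]
  2 Intervocalic Voicing: no change — [bkripyu]
  result: [bkripyu]
Order 2 then 1:
  2 Intervocalic Voicing: [bukripuyu] → [bukribuyu]
  1 Syncope: [bukribuyu] → [bkribyu]
  result: [bkribyu]

2 then 1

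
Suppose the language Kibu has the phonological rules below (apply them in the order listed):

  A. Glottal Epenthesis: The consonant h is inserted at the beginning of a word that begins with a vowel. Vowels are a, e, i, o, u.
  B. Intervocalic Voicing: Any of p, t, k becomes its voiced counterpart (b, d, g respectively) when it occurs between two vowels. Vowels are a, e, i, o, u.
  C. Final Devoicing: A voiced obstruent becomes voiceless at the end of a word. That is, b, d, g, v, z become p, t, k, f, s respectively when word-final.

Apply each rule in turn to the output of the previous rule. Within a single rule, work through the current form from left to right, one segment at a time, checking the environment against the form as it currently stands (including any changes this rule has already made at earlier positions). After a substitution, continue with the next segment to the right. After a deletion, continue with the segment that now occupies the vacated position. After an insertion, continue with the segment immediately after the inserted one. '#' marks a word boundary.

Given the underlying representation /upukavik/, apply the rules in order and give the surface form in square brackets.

A Glottal Epenthesis: [upukavik] → [hupukavik]
B Intervocalic Voicing: [hupukavik] → [hubugavik]
C Final Devoicing: no change — [hubugavik]

[hubugavik]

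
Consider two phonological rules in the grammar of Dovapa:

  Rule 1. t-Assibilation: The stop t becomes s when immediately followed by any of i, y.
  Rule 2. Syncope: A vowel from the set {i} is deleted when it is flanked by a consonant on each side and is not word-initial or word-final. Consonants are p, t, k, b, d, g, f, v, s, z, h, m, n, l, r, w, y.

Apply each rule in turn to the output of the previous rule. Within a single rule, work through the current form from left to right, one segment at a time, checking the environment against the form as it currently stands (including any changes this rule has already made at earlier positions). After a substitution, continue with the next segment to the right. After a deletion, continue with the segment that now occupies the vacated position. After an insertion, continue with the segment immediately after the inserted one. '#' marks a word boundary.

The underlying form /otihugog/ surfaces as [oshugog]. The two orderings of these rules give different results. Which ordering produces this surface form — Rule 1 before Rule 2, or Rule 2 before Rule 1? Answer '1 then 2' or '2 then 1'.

Order 1 then 2:
  1 t-Assibilation: [otihugog] → [osihugog]
  2 Syncope: [osihugog] → [oshugog]
  result: [oshugog]
Order 2 then 1:
  2 Syncope: [otihugog] → [othugog]
  1 t-Assibilation: no change — [othugog]
  result: [othugog]

1 then 2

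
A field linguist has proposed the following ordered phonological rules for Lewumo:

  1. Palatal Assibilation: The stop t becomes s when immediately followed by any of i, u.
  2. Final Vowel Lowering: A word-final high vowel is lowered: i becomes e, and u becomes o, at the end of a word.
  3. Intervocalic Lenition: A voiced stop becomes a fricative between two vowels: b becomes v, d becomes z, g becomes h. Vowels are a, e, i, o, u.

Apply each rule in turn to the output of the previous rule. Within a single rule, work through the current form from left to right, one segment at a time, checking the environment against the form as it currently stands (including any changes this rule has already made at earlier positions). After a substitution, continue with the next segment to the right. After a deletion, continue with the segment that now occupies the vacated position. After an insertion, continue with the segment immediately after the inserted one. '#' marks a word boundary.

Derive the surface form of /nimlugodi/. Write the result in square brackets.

[nimluhoze]

1 Palatal Assibilation: no change — [nimlugodi]
2 Final Vowel Lowering: [nimlugodi] → [nimlugode]
3 Intervocalic Lenition: [nimlugode] → [nimluhoze]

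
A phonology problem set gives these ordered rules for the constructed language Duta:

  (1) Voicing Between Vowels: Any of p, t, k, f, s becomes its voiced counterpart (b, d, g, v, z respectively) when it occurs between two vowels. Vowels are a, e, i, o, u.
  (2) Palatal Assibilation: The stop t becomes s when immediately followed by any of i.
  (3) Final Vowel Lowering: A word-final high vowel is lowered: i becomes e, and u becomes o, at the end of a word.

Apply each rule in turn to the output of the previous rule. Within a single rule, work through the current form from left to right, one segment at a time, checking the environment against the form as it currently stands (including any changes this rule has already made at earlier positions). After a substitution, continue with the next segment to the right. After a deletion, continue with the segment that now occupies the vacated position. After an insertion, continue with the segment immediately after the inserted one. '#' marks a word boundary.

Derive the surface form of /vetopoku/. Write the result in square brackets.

(1) Voicing Between Vowels: [vetopoku] → [vedobogu]
(2) Palatal Assibilation: no change — [vedobogu]
(3) Final Vowel Lowering: [vedobogu] → [vedobogo]

[vedobogo]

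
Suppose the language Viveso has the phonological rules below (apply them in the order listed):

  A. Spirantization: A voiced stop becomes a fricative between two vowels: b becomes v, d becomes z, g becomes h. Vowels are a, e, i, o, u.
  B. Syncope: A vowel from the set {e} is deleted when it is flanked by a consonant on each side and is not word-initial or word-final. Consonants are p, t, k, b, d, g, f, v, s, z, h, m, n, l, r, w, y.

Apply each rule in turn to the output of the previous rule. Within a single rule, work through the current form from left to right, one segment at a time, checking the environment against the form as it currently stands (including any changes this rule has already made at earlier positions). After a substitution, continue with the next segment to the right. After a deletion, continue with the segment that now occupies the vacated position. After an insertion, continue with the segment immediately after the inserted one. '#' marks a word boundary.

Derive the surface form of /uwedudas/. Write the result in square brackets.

[uwzuzas]

A Spirantization: [uwedudas] → [uwezuzas]
B Syncope: [uwezuzas] → [uwzuzas]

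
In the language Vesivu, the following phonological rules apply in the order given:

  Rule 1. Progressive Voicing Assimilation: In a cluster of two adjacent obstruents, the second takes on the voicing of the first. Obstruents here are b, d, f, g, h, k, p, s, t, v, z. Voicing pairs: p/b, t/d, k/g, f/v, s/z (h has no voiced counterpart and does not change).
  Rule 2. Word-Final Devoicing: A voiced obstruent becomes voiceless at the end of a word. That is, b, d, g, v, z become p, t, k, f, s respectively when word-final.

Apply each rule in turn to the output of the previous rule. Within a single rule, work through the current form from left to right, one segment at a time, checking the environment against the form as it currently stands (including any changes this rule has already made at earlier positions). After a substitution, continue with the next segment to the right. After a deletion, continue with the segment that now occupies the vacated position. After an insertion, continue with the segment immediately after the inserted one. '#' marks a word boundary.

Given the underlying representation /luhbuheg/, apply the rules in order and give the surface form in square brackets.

Rule 1 Progressive Voicing Assimilation: [luhbuheg] → [luhpuheg]
Rule 2 Word-Final Devoicing: [luhpuheg] → [luhpuhek]

[luhpuhek]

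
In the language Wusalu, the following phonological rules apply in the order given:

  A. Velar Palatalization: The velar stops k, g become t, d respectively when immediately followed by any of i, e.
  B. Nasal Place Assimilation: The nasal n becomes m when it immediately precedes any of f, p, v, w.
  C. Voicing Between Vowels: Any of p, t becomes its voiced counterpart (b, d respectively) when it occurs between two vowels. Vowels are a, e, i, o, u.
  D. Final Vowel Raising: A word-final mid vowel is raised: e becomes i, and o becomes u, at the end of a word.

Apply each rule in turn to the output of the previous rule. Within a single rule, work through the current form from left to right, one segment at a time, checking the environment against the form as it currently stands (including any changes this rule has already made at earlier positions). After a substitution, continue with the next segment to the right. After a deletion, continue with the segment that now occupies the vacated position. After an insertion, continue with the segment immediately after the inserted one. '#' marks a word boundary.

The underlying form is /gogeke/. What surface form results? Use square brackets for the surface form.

[godedi]

A Velar Palatalization: [gogeke] → [godete]
B Nasal Place Assimilation: no change — [godete]
C Voicing Between Vowels: [godete] → [godede]
D Final Vowel Raising: [godede] → [godedi]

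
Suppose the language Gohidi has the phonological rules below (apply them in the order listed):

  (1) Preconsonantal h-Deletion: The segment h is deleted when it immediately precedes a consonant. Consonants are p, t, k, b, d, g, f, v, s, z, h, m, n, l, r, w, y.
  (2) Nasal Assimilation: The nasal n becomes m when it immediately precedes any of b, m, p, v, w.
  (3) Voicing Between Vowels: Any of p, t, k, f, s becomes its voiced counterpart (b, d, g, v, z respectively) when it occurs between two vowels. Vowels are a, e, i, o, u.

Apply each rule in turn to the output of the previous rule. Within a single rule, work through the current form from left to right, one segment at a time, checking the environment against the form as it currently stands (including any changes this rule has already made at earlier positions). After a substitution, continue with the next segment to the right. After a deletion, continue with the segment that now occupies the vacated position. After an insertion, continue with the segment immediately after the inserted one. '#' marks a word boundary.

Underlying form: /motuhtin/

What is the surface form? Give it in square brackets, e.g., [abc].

[modudin]

(1) Preconsonantal h-Deletion: [motuhtin] → [motutin]
(2) Nasal Assimilation: no change — [motutin]
(3) Voicing Between Vowels: [motutin] → [modudin]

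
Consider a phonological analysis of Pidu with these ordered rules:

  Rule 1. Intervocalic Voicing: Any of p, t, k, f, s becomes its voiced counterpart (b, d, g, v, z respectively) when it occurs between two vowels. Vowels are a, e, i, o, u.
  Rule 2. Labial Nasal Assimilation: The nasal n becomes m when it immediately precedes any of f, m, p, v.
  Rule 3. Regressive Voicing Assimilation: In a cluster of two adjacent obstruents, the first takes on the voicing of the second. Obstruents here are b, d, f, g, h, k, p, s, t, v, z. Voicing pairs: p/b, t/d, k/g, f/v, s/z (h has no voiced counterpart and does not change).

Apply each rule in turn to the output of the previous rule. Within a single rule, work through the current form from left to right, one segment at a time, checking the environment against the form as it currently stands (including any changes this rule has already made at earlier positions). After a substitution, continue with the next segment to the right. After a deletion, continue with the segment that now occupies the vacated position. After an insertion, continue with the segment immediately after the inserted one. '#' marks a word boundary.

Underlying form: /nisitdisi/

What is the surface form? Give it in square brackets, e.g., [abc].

[niziddizi]

Rule 1 Intervocalic Voicing: [nisitdisi] → [nizitdizi]
Rule 2 Labial Nasal Assimilation: no change — [nizitdizi]
Rule 3 Regressive Voicing Assimilation: [nizitdizi] → [niziddizi]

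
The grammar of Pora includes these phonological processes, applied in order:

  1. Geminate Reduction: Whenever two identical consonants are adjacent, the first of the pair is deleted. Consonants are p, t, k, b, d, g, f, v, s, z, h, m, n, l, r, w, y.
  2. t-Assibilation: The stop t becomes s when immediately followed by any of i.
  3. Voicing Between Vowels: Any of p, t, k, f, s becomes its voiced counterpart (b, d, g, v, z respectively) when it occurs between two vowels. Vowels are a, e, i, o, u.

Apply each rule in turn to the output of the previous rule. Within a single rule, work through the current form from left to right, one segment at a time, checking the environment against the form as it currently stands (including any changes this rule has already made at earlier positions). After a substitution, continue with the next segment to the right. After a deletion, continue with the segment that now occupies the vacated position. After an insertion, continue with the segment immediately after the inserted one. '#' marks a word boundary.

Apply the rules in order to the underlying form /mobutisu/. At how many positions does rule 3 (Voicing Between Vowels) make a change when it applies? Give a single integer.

2

1 Geminate Reduction: no change — [mobutisu]
2 t-Assibilation: [mobutisu] → [mobusisu]
3 Voicing Between Vowels: [mobusisu] → [mobuzizu]
Rule 3 changed 2 position(s).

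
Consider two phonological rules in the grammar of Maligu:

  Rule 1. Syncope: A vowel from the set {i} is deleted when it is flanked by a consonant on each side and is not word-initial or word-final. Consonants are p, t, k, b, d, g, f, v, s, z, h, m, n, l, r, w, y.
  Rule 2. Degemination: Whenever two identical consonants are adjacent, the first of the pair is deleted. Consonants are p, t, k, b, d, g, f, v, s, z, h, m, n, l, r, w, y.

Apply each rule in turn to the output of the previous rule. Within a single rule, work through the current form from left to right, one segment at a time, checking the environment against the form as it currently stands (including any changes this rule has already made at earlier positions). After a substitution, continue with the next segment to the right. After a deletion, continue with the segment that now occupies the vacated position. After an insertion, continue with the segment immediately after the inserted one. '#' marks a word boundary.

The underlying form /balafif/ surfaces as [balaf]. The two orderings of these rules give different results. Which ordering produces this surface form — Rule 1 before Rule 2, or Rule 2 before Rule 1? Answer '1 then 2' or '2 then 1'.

Order 1 then 2:
  1 Syncope: [balafif] → [balaff]
  2 Degemination: [balaff] → [balaf]
  result: [balaf]
Order 2 then 1:
  2 Degemination: no change — [balafif]
  1 Syncope: [balafif] → [balaff]
  result: [balaff]

1 then 2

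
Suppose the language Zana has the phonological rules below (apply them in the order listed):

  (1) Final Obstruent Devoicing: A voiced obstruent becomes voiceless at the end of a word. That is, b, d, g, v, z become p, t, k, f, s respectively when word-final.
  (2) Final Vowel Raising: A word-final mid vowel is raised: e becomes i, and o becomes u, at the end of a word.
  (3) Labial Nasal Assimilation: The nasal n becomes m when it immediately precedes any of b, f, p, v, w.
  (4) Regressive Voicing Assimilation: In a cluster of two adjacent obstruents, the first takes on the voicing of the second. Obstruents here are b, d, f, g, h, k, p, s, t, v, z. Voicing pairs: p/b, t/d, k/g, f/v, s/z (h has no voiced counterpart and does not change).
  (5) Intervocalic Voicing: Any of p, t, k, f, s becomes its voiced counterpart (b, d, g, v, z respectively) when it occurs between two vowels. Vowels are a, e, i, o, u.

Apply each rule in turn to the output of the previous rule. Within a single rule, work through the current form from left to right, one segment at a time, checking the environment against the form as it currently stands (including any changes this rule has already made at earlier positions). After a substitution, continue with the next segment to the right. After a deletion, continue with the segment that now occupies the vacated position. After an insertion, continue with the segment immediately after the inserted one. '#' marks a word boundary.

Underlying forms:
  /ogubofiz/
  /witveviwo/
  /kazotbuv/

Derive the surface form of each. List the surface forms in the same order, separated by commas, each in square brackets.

[ogubovis], [widveviwu], [kazodbuf]

/ogubofiz/:
  (1) Final Obstruent Devoicing: [ogubofiz] → [ogubofis]
  (2) Final Vowel Raising: no change — [ogubofis]
  (3) Labial Nasal Assimilation: no change — [ogubofis]
  (4) Regressive Voicing Assimilation: no change — [ogubofis]
  (5) Intervocalic Voicing: [ogubofis] → [ogubovis]
/witveviwo/:
  (1) Final Obstruent Devoicing: no change — [witveviwo]
  (2) Final Vowel Raising: [witveviwo] → [witveviwu]
  (3) Labial Nasal Assimilation: no change — [witveviwu]
  (4) Regressive Voicing Assimilation: [witveviwu] → [widveviwu]
  (5) Intervocalic Voicing: no change — [widveviwu]
/kazotbuv/:
  (1) Final Obstruent Devoicing: [kazotbuv] → [kazotbuf]
  (2) Final Vowel Raising: no change — [kazotbuf]
  (3) Labial Nasal Assimilation: no change — [kazotbuf]
  (4) Regressive Voicing Assimilation: [kazotbuf] → [kazodbuf]
  (5) Intervocalic Voicing: no change — [kazodbuf]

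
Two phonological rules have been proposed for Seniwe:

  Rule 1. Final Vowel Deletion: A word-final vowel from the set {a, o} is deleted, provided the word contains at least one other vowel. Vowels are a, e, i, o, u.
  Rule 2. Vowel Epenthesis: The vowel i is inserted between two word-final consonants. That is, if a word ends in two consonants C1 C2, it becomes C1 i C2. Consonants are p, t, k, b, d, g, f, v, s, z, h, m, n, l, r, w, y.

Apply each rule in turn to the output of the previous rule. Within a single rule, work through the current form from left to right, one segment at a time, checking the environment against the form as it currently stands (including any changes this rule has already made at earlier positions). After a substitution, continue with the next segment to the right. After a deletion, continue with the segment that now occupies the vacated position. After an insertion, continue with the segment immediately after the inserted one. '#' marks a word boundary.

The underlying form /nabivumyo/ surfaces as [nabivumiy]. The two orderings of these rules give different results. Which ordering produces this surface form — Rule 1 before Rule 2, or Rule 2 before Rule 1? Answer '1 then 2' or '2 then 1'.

1 then 2

Order 1 then 2:
  1 Final Vowel Deletion: [nabivumyo] → [nabivumy]
  2 Vowel Epenthesis: [nabivumy] → [nabivumiy]
  result: [nabivumiy]
Order 2 then 1:
  2 Vowel Epenthesis: no change — [nabivumyo]
  1 Final Vowel Deletion: [nabivumyo] → [nabivumy]
  result: [nabivumy]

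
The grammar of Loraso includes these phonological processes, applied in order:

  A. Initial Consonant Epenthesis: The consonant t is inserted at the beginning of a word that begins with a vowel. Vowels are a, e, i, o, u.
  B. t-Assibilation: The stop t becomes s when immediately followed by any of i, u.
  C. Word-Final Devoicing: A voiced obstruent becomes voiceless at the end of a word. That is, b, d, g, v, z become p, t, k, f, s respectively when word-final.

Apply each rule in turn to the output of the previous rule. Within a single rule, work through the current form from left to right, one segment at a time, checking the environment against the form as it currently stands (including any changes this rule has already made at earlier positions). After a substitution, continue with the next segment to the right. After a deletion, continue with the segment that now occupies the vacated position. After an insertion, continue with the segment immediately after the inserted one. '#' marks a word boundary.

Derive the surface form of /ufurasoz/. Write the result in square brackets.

[sufurasos]

A Initial Consonant Epenthesis: [ufurasoz] → [tufurasoz]
B t-Assibilation: [tufurasoz] → [sufurasoz]
C Word-Final Devoicing: [sufurasoz] → [sufurasos]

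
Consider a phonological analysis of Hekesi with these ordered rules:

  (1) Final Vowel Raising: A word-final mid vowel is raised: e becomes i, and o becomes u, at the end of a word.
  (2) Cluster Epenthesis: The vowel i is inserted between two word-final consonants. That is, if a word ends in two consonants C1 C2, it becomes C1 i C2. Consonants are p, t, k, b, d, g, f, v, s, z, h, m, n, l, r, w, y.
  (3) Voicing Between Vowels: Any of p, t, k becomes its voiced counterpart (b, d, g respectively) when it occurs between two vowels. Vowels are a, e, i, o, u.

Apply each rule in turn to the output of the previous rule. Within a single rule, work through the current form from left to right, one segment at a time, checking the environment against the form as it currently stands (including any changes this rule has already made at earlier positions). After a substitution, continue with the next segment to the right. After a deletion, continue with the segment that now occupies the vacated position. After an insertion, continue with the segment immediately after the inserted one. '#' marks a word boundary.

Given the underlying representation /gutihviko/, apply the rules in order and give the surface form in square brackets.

[gudihvigu]

(1) Final Vowel Raising: [gutihviko] → [gutihviku]
(2) Cluster Epenthesis: no change — [gutihviku]
(3) Voicing Between Vowels: [gutihviku] → [gudihvigu]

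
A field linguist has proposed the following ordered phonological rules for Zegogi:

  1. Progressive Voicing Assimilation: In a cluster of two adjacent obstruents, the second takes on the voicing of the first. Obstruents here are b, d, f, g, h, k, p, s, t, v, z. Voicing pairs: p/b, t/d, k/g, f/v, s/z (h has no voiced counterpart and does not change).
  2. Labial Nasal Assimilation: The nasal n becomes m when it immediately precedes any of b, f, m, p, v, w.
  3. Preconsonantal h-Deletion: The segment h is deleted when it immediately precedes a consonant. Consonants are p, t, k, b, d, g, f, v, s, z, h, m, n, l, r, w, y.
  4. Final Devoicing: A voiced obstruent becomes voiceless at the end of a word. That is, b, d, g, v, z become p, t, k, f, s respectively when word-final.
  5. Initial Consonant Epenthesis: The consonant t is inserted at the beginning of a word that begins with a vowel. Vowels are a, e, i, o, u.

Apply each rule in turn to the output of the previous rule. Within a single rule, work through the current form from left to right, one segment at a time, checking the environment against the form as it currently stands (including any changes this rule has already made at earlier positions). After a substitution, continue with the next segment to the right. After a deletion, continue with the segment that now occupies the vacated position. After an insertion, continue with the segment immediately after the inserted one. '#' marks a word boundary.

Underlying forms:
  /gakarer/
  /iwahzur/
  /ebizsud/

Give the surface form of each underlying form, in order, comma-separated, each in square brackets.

[gakarer], [tiwasur], [tebizzut]

/gakarer/:
  1 Progressive Voicing Assimilation: no change — [gakarer]
  2 Labial Nasal Assimilation: no change — [gakarer]
  3 Preconsonantal h-Deletion: no change — [gakarer]
  4 Final Devoicing: no change — [gakarer]
  5 Initial Consonant Epenthesis: no change — [gakarer]
/iwahzur/:
  1 Progressive Voicing Assimilation: [iwahzur] → [iwahsur]
  2 Labial Nasal Assimilation: no change — [iwahsur]
  3 Preconsonantal h-Deletion: [iwahsur] → [iwasur]
  4 Final Devoicing: no change — [iwasur]
  5 Initial Consonant Epenthesis: [iwasur] → [tiwasur]
/ebizsud/:
  1 Progressive Voicing Assimilation: [ebizsud] → [ebizzud]
  2 Labial Nasal Assimilation: no change — [ebizzud]
  3 Preconsonantal h-Deletion: no change — [ebizzud]
  4 Final Devoicing: [ebizzud] → [ebizzut]
  5 Initial Consonant Epenthesis: [ebizzut] → [tebizzut]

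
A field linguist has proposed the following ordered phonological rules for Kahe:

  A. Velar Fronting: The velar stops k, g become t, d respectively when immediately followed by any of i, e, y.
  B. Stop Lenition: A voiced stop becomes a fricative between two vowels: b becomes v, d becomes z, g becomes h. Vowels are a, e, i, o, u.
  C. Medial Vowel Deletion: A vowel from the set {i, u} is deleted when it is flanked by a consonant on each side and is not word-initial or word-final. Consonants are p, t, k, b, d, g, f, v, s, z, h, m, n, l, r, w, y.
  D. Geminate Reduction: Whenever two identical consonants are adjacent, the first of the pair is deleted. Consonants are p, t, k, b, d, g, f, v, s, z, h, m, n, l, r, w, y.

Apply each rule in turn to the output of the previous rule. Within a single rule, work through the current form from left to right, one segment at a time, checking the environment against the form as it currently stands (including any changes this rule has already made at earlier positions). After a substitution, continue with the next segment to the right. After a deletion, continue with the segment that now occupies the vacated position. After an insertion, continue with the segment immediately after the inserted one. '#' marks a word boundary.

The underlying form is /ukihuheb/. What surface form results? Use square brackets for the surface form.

A Velar Fronting: [ukihuheb] → [utihuheb]
B Stop Lenition: no change — [utihuheb]
C Medial Vowel Deletion: [utihuheb] → [uthheb]
D Geminate Reduction: [uthheb] → [utheb]

[utheb]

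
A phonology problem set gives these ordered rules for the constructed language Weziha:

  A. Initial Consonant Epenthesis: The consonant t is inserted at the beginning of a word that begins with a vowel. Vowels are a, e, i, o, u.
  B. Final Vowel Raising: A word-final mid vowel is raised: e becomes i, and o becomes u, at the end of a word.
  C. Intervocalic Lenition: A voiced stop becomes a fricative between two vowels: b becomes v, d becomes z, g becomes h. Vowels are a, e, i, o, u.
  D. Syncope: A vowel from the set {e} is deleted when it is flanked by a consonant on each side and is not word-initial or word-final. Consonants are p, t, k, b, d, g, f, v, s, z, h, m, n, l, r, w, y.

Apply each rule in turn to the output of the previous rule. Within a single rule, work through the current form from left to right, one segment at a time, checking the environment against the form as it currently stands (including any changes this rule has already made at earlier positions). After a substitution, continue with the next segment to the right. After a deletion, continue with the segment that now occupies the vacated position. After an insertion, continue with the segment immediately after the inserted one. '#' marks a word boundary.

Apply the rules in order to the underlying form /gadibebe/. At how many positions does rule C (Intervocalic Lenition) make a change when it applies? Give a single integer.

3

A Initial Consonant Epenthesis: no change — [gadibebe]
B Final Vowel Raising: [gadibebe] → [gadibebi]
C Intervocalic Lenition: [gadibebi] → [gazivevi]
D Syncope: [gazivevi] → [gazivvi]
Rule C changed 3 position(s).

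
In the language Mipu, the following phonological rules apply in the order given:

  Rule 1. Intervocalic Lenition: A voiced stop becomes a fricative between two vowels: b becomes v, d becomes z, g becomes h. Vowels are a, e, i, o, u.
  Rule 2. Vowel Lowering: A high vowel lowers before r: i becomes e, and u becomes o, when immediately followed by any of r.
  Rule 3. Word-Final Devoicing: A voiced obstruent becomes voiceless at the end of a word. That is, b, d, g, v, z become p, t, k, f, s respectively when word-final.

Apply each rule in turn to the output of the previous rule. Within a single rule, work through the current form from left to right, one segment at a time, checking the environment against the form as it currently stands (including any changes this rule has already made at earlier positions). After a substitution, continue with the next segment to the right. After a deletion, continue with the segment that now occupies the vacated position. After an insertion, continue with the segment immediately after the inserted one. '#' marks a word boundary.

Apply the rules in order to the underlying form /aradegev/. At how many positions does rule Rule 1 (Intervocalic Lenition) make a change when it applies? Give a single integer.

Rule 1 Intervocalic Lenition: [aradegev] → [arazehev]
Rule 2 Vowel Lowering: no change — [arazehev]
Rule 3 Word-Final Devoicing: [arazehev] → [arazehef]
Rule Rule 1 changed 2 position(s).

2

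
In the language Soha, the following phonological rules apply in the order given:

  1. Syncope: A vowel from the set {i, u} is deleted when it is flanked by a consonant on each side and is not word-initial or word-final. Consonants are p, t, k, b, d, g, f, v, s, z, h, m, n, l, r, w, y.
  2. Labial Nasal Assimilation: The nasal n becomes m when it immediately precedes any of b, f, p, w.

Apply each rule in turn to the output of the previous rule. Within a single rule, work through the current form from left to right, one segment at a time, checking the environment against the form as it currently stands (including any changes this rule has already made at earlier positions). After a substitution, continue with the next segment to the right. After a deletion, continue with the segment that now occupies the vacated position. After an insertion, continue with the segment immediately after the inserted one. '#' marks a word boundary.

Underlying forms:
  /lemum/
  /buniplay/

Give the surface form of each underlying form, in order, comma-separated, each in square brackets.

[lemm], [bmplay]

/lemum/:
  1 Syncope: [lemum] → [lemm]
  2 Labial Nasal Assimilation: no change — [lemm]
/buniplay/:
  1 Syncope: [buniplay] → [bnplay]
  2 Labial Nasal Assimilation: [bnplay] → [bmplay]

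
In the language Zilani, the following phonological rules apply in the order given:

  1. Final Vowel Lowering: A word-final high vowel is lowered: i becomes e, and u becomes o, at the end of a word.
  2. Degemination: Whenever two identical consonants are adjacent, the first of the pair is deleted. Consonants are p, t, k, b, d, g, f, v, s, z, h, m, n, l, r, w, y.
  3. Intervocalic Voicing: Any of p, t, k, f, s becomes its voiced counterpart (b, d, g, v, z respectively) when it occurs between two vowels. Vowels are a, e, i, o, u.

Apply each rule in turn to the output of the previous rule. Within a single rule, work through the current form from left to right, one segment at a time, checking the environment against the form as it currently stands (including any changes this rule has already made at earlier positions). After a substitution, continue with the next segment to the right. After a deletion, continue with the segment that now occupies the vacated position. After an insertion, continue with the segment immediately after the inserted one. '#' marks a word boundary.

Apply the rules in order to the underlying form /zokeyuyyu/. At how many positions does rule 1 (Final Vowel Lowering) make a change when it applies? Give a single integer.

1 Final Vowel Lowering: [zokeyuyyu] → [zokeyuyyo]
2 Degemination: [zokeyuyyo] → [zokeyuyo]
3 Intervocalic Voicing: [zokeyuyo] → [zogeyuyo]
Rule 1 changed 1 position(s).

1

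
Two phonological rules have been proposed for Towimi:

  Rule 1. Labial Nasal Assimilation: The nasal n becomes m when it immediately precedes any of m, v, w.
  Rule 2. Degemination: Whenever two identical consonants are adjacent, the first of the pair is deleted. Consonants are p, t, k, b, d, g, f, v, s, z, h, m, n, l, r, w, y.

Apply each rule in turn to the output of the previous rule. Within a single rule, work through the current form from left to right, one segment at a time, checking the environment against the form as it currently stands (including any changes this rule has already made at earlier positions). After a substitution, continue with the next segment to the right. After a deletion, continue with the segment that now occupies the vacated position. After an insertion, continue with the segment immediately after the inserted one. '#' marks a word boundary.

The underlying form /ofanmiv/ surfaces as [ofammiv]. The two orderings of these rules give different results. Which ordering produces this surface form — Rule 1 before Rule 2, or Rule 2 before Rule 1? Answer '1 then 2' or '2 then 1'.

Order 1 then 2:
  1 Labial Nasal Assimilation: [ofanmiv] → [ofammiv]
  2 Degemination: [ofammiv] → [ofamiv]
  result: [ofamiv]
Order 2 then 1:
  2 Degemination: no change — [ofanmiv]
  1 Labial Nasal Assimilation: [ofanmiv] → [ofammiv]
  result: [ofammiv]

2 then 1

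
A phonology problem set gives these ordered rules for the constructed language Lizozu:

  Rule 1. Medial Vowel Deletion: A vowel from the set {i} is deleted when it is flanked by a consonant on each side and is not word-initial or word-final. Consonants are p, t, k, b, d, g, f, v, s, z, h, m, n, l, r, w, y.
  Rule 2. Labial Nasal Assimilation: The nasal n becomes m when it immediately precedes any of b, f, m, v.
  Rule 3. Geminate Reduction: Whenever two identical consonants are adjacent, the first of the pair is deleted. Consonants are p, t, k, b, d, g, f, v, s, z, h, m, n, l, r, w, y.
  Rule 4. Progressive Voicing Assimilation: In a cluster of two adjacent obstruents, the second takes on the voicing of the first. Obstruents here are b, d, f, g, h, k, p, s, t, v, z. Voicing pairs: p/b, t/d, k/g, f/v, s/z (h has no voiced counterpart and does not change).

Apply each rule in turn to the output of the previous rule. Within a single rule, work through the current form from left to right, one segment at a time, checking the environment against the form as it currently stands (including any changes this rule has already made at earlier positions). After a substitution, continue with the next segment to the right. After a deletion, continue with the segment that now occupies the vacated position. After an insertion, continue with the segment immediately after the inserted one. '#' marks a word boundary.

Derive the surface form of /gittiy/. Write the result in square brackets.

Rule 1 Medial Vowel Deletion: [gittiy] → [gtty]
Rule 2 Labial Nasal Assimilation: no change — [gtty]
Rule 3 Geminate Reduction: [gtty] → [gty]
Rule 4 Progressive Voicing Assimilation: [gty] → [gdy]

[gdy]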